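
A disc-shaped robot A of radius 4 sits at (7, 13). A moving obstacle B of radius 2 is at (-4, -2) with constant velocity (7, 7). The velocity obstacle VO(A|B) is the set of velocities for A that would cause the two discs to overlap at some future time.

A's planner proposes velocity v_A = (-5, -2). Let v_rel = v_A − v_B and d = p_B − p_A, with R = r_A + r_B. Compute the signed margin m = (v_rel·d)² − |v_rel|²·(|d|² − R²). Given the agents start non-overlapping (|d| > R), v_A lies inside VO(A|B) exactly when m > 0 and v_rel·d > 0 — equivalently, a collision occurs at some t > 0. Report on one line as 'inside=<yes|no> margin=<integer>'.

d = (-11, -15),  |d|² = 346;  R = 4+2 = 6,  c = 346−6² = 310
v_rel = (-12, -9),  |v_rel|² = 225;  v_rel·d = (-12)·(-11) + (-9)·(-15) = 267
225·t² − 534·t + 310 = 0  ⇒  m = 267² − 225·310 = 1539
m = 1539 > 0,  v_rel·d = 267 > 0  ⇒  inside

inside=yes margin=1539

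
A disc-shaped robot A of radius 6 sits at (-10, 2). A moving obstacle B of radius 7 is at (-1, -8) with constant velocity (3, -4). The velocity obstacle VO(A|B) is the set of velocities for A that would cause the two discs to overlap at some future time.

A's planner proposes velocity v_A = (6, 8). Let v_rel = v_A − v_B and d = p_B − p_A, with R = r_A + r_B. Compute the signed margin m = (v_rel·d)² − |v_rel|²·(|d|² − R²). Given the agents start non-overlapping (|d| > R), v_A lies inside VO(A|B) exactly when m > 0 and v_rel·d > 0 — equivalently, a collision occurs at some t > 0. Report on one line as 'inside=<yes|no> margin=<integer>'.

d = (9, -10),  |d|² = 181;  R = 6+7 = 13,  c = 181−13² = 12
v_rel = (3, 12),  |v_rel|² = 153;  v_rel·d = (3)·(9) + (12)·(-10) = -93
153·t² + 186·t + 12 = 0  ⇒  m = (-93)² − 153·12 = 6813
m = 6813 > 0,  v_rel·d = -93 < 0  ⇒  outside

inside=no margin=6813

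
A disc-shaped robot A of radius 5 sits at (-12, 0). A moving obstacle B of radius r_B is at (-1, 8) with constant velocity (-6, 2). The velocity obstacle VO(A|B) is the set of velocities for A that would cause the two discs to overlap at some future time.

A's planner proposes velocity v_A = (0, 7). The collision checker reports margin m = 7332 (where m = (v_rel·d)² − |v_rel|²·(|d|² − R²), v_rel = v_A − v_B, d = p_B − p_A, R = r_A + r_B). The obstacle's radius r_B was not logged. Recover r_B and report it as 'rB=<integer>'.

m = 7332
d = (11, 8);  v_rel = (6, 5),  |v_rel|² = 61
v_rel×d = (6)·(8) − (5)·(11) = -7
since m = R²·61 − (-7)²:  R² = (49 + 7332) / 61 = 121
R = √121 = 11  ⇒  r_B = 11 − 5 = 6

rB=6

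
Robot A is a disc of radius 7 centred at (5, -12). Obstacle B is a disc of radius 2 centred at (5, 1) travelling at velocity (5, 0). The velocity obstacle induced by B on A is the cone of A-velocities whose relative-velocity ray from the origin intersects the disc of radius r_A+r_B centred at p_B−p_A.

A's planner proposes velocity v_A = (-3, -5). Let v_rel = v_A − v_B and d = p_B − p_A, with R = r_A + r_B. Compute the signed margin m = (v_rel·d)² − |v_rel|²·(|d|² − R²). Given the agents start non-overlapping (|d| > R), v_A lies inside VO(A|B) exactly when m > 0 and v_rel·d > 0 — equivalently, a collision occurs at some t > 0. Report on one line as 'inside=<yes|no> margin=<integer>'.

d = (0, 13),  |d|² = 169;  R = 7+2 = 9,  c = 169−9² = 88
v_rel = (-8, -5),  |v_rel|² = 89;  v_rel·d = (-8)·(0) + (-5)·(13) = -65
89·t² + 130·t + 88 = 0  ⇒  m = (-65)² − 89·88 = -3607
m = -3607 < 0,  v_rel·d = -65 < 0  ⇒  outside

inside=no margin=-3607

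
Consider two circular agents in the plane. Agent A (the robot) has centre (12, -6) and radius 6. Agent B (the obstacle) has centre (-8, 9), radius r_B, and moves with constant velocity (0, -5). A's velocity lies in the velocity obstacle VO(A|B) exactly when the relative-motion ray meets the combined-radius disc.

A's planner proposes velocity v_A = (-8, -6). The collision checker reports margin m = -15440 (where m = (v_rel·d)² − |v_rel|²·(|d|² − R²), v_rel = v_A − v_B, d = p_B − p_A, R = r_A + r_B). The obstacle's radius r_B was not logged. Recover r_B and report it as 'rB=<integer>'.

m = -15440
d = (-20, 15);  v_rel = (-8, -1),  |v_rel|² = 65
v_rel×d = (-8)·(15) − (-1)·(-20) = -140
since m = R²·65 − (-140)²:  R² = (19600 + -15440) / 65 = 64
R = √64 = 8  ⇒  r_B = 8 − 6 = 2

rB=2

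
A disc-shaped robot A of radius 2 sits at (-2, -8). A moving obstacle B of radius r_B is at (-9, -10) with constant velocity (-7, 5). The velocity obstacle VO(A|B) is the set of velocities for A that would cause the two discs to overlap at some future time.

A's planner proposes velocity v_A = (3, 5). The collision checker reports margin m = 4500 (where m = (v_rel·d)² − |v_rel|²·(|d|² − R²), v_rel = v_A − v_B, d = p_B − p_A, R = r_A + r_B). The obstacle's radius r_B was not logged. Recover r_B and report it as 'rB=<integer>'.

m = 4500
d = (-7, -2);  v_rel = (10, 0),  |v_rel|² = 100
v_rel×d = (10)·(-2) − (0)·(-7) = -20
since m = R²·100 − (-20)²:  R² = (400 + 4500) / 100 = 49
R = √49 = 7  ⇒  r_B = 7 − 2 = 5

rB=5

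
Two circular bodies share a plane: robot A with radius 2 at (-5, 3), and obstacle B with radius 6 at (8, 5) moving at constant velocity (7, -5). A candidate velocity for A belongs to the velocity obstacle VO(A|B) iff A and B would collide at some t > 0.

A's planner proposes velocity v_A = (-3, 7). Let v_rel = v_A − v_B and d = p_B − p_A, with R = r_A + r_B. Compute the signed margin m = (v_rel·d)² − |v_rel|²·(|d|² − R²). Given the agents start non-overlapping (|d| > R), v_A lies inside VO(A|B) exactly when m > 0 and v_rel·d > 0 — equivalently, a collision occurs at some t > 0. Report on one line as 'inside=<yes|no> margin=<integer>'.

d = (13, 2),  |d|² = 173;  R = 2+6 = 8,  c = 173−8² = 109
v_rel = (-10, 12),  |v_rel|² = 244;  v_rel·d = (-10)·(13) + (12)·(2) = -106
244·t² + 212·t + 109 = 0  ⇒  m = (-106)² − 244·109 = -15360
m = -15360 < 0,  v_rel·d = -106 < 0  ⇒  outside

inside=no margin=-15360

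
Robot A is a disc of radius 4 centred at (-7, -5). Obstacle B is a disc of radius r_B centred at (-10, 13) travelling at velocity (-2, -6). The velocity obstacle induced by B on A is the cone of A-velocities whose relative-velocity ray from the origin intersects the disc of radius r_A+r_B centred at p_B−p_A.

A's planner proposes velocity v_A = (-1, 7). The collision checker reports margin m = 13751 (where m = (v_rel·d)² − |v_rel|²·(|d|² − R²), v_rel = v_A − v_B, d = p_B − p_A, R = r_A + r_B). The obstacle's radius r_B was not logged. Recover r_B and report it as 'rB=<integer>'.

m = 13751
d = (-3, 18);  v_rel = (1, 13),  |v_rel|² = 170
v_rel×d = (1)·(18) − (13)·(-3) = 57
since m = R²·170 − 57²:  R² = (3249 + 13751) / 170 = 100
R = √100 = 10  ⇒  r_B = 10 − 4 = 6

rB=6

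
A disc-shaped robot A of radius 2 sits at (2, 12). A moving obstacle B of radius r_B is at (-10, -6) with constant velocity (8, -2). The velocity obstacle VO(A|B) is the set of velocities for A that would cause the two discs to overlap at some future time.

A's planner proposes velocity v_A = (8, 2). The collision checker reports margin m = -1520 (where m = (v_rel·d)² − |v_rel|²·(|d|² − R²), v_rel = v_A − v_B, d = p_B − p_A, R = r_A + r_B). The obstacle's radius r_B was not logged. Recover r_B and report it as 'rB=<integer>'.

m = -1520
d = (-12, -18);  v_rel = (0, 4),  |v_rel|² = 16
v_rel×d = (0)·(-18) − (4)·(-12) = 48
since m = R²·16 − 48²:  R² = (2304 + -1520) / 16 = 49
R = √49 = 7  ⇒  r_B = 7 − 2 = 5

rB=5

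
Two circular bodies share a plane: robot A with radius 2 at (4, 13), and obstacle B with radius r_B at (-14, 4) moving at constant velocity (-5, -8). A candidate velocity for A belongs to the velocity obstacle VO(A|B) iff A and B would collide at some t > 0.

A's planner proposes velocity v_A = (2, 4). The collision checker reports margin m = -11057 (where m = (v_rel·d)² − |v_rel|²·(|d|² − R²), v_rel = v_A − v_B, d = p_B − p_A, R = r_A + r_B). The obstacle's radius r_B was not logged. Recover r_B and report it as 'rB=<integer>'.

m = -11057
d = (-18, -9);  v_rel = (7, 12),  |v_rel|² = 193
v_rel×d = (7)·(-9) − (12)·(-18) = 153
since m = R²·193 − 153²:  R² = (23409 + -11057) / 193 = 64
R = √64 = 8  ⇒  r_B = 8 − 2 = 6

rB=6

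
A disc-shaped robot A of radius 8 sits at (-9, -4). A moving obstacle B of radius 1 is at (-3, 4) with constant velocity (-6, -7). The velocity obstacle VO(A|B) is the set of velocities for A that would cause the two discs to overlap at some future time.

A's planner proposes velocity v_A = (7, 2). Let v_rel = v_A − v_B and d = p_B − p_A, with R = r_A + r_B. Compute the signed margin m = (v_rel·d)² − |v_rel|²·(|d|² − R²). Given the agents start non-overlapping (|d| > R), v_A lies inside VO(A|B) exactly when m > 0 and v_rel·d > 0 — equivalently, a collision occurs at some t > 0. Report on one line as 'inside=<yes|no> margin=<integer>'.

d = (6, 8),  |d|² = 100;  R = 8+1 = 9,  c = 100−9² = 19
v_rel = (13, 9),  |v_rel|² = 250;  v_rel·d = (13)·(6) + (9)·(8) = 150
250·t² − 300·t + 19 = 0  ⇒  m = 150² − 250·19 = 17750
m = 17750 > 0,  v_rel·d = 150 > 0  ⇒  inside

inside=yes margin=17750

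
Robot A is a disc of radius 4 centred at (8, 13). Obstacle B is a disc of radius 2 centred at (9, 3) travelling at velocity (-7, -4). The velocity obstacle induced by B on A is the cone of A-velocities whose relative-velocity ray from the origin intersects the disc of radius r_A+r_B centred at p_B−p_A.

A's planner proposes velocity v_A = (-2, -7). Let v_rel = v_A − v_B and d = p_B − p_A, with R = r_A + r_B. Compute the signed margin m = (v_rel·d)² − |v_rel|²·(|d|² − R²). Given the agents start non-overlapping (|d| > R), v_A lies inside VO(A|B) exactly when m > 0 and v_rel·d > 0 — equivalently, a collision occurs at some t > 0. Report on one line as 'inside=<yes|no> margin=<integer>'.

d = (1, -10),  |d|² = 101;  R = 4+2 = 6,  c = 101−6² = 65
v_rel = (5, -3),  |v_rel|² = 34;  v_rel·d = (5)·(1) + (-3)·(-10) = 35
34·t² − 70·t + 65 = 0  ⇒  m = 35² − 34·65 = -985
m = -985 < 0,  v_rel·d = 35 > 0  ⇒  outside

inside=no margin=-985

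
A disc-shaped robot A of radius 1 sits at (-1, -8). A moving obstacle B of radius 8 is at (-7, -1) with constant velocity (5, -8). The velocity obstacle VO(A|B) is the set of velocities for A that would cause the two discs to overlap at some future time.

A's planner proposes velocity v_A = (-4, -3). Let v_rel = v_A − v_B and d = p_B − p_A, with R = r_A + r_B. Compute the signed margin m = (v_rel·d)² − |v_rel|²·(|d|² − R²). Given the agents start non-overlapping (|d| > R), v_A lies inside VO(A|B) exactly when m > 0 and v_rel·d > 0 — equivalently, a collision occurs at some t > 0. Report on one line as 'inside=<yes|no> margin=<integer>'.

d = (-6, 7),  |d|² = 85;  R = 1+8 = 9,  c = 85−9² = 4
v_rel = (-9, 5),  |v_rel|² = 106;  v_rel·d = (-9)·(-6) + (5)·(7) = 89
106·t² − 178·t + 4 = 0  ⇒  m = 89² − 106·4 = 7497
m = 7497 > 0,  v_rel·d = 89 > 0  ⇒  inside

inside=yes margin=7497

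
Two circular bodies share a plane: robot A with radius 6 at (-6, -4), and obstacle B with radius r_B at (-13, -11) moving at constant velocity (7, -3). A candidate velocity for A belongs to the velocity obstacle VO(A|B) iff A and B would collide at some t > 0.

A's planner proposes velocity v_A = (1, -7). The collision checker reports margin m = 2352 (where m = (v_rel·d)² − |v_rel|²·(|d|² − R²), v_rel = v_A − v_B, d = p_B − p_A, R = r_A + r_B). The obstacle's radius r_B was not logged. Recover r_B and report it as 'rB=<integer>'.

m = 2352
d = (-7, -7);  v_rel = (-6, -4),  |v_rel|² = 52
v_rel×d = (-6)·(-7) − (-4)·(-7) = 14
since m = R²·52 − 14²:  R² = (196 + 2352) / 52 = 49
R = √49 = 7  ⇒  r_B = 7 − 6 = 1

rB=1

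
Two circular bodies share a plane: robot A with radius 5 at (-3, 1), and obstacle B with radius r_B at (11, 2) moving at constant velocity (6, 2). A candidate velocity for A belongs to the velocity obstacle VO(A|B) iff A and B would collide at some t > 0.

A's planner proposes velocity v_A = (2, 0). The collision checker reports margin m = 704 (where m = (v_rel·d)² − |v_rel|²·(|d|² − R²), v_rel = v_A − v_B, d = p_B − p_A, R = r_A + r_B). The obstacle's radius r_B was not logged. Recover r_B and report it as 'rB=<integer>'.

m = 704
d = (14, 1);  v_rel = (-4, -2),  |v_rel|² = 20
v_rel×d = (-4)·(1) − (-2)·(14) = 24
since m = R²·20 − 24²:  R² = (576 + 704) / 20 = 64
R = √64 = 8  ⇒  r_B = 8 − 5 = 3

rB=3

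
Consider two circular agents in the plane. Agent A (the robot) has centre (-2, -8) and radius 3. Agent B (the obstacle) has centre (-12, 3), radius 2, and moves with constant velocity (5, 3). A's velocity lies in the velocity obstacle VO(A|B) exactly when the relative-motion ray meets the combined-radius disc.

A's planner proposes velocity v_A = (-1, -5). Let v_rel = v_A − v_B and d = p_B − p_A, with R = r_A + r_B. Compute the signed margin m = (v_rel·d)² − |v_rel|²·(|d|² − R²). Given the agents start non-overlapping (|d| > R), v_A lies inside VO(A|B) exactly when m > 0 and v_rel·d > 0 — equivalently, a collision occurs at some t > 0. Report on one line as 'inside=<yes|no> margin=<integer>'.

d = (-10, 11),  |d|² = 221;  R = 3+2 = 5,  c = 221−5² = 196
v_rel = (-6, -8),  |v_rel|² = 100;  v_rel·d = (-6)·(-10) + (-8)·(11) = -28
100·t² + 56·t + 196 = 0  ⇒  m = (-28)² − 100·196 = -18816
m = -18816 < 0,  v_rel·d = -28 < 0  ⇒  outside

inside=no margin=-18816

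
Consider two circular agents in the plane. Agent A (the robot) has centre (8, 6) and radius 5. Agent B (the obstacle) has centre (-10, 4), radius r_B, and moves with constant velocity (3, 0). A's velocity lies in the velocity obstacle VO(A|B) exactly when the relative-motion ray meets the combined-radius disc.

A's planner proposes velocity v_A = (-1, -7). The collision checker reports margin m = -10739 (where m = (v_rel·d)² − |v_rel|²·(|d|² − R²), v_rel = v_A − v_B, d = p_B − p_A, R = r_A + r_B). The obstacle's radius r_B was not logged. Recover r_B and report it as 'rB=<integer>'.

m = -10739
d = (-18, -2);  v_rel = (-4, -7),  |v_rel|² = 65
v_rel×d = (-4)·(-2) − (-7)·(-18) = -118
since m = R²·65 − (-118)²:  R² = (13924 + -10739) / 65 = 49
R = √49 = 7  ⇒  r_B = 7 − 5 = 2

rB=2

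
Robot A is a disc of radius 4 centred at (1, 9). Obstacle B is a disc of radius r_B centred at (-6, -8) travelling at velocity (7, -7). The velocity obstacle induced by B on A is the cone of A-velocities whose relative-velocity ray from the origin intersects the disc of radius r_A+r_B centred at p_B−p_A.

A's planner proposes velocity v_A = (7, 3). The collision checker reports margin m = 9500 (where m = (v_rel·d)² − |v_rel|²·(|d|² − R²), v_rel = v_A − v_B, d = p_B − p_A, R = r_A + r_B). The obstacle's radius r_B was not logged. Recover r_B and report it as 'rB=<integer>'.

m = 9500
d = (-7, -17);  v_rel = (0, 10),  |v_rel|² = 100
v_rel×d = (0)·(-17) − (10)·(-7) = 70
since m = R²·100 − 70²:  R² = (4900 + 9500) / 100 = 144
R = √144 = 12  ⇒  r_B = 12 − 4 = 8

rB=8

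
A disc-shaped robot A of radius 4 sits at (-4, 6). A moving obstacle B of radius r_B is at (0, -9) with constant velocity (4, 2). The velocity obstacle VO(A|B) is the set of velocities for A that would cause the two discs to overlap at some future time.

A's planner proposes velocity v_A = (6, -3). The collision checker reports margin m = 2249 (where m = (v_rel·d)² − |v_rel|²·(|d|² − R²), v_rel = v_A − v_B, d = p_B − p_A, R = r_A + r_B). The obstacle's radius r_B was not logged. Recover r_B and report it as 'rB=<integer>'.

m = 2249
d = (4, -15);  v_rel = (2, -5),  |v_rel|² = 29
v_rel×d = (2)·(-15) − (-5)·(4) = -10
since m = R²·29 − (-10)²:  R² = (100 + 2249) / 29 = 81
R = √81 = 9  ⇒  r_B = 9 − 4 = 5

rB=5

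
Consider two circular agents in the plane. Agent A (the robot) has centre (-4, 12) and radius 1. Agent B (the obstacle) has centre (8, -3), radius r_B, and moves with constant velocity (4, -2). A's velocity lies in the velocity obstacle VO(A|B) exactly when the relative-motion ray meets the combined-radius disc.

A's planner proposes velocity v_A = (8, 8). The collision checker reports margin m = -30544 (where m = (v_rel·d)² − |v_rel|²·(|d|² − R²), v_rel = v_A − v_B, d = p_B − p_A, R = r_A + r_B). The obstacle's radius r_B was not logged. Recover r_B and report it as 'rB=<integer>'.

m = -30544
d = (12, -15);  v_rel = (4, 10),  |v_rel|² = 116
v_rel×d = (4)·(-15) − (10)·(12) = -180
since m = R²·116 − (-180)²:  R² = (32400 + -30544) / 116 = 16
R = √16 = 4  ⇒  r_B = 4 − 1 = 3

rB=3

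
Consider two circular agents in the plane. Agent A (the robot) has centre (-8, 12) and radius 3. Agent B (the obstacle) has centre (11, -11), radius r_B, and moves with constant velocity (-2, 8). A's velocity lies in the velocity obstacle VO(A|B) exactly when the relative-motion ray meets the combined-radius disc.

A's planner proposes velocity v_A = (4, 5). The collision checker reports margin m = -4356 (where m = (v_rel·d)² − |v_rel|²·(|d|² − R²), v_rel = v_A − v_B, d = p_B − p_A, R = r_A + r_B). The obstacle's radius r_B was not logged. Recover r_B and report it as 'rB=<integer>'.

m = -4356
d = (19, -23);  v_rel = (6, -3),  |v_rel|² = 45
v_rel×d = (6)·(-23) − (-3)·(19) = -81
since m = R²·45 − (-81)²:  R² = (6561 + -4356) / 45 = 49
R = √49 = 7  ⇒  r_B = 7 − 3 = 4

rB=4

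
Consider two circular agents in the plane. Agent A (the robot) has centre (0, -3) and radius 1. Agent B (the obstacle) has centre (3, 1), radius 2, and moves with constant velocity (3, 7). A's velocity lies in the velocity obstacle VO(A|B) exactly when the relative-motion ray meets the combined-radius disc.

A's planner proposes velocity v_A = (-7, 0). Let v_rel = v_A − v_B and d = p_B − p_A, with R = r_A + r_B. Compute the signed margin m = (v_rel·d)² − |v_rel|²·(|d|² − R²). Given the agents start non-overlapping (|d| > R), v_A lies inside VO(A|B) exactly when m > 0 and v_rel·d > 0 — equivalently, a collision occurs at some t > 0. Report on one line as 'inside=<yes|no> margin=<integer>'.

d = (3, 4),  |d|² = 25;  R = 1+2 = 3,  c = 25−3² = 16
v_rel = (-10, -7),  |v_rel|² = 149;  v_rel·d = (-10)·(3) + (-7)·(4) = -58
149·t² + 116·t + 16 = 0  ⇒  m = (-58)² − 149·16 = 980
m = 980 > 0,  v_rel·d = -58 < 0  ⇒  outside

inside=no margin=980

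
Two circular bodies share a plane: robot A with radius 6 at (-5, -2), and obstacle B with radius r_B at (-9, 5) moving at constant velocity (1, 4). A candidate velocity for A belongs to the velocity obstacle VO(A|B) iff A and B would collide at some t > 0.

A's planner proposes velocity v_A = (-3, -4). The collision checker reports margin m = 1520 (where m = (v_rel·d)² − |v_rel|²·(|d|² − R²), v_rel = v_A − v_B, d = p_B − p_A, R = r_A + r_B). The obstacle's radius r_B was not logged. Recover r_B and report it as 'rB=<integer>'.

m = 1520
d = (-4, 7);  v_rel = (-4, -8),  |v_rel|² = 80
v_rel×d = (-4)·(7) − (-8)·(-4) = -60
since m = R²·80 − (-60)²:  R² = (3600 + 1520) / 80 = 64
R = √64 = 8  ⇒  r_B = 8 − 6 = 2

rB=2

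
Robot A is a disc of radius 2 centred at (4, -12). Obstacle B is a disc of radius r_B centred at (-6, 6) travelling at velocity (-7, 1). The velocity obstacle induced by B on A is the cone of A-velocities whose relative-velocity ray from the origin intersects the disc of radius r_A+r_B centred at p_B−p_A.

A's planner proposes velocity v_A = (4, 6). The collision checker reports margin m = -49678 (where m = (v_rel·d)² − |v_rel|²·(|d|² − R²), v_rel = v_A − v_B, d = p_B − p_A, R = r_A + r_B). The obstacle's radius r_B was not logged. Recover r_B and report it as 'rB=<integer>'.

m = -49678
d = (-10, 18);  v_rel = (11, 5),  |v_rel|² = 146
v_rel×d = (11)·(18) − (5)·(-10) = 248
since m = R²·146 − 248²:  R² = (61504 + -49678) / 146 = 81
R = √81 = 9  ⇒  r_B = 9 − 2 = 7

rB=7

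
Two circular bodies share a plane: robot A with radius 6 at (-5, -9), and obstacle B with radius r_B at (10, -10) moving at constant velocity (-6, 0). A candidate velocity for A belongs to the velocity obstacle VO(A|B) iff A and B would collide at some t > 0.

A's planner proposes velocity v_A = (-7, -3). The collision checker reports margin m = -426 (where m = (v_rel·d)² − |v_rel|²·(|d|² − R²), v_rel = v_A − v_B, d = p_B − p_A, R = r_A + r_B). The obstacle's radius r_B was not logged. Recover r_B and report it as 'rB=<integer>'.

m = -426
d = (15, -1);  v_rel = (-1, -3),  |v_rel|² = 10
v_rel×d = (-1)·(-1) − (-3)·(15) = 46
since m = R²·10 − 46²:  R² = (2116 + -426) / 10 = 169
R = √169 = 13  ⇒  r_B = 13 − 6 = 7

rB=7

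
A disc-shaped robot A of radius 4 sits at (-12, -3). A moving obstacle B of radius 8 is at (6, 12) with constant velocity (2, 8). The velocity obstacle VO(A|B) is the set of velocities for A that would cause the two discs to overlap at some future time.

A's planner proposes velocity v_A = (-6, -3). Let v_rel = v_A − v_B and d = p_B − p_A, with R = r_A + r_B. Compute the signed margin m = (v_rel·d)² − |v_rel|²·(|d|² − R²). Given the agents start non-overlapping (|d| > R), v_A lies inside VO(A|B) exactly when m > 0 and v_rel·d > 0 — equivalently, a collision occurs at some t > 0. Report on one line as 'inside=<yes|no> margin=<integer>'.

d = (18, 15),  |d|² = 549;  R = 4+8 = 12,  c = 549−12² = 405
v_rel = (-8, -11),  |v_rel|² = 185;  v_rel·d = (-8)·(18) + (-11)·(15) = -309
185·t² + 618·t + 405 = 0  ⇒  m = (-309)² − 185·405 = 20556
m = 20556 > 0,  v_rel·d = -309 < 0  ⇒  outside

inside=no margin=20556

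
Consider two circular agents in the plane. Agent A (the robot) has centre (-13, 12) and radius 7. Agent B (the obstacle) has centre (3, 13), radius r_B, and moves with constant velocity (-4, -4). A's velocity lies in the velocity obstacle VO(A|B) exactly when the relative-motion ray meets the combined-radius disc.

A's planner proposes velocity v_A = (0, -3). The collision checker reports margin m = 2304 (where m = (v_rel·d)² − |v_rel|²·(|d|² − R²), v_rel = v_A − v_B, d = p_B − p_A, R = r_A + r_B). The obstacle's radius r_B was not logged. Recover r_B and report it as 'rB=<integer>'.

m = 2304
d = (16, 1);  v_rel = (4, 1),  |v_rel|² = 17
v_rel×d = (4)·(1) − (1)·(16) = -12
since m = R²·17 − (-12)²:  R² = (144 + 2304) / 17 = 144
R = √144 = 12  ⇒  r_B = 12 − 7 = 5

rB=5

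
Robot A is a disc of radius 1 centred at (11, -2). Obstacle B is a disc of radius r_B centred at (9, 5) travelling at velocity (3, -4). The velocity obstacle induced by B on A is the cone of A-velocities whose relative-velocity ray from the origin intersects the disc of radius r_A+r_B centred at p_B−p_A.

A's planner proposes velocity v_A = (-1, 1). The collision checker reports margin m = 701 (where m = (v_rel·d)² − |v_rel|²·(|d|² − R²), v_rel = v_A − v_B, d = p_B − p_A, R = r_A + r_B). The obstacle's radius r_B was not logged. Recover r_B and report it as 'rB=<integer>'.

m = 701
d = (-2, 7);  v_rel = (-4, 5),  |v_rel|² = 41
v_rel×d = (-4)·(7) − (5)·(-2) = -18
since m = R²·41 − (-18)²:  R² = (324 + 701) / 41 = 25
R = √25 = 5  ⇒  r_B = 5 − 1 = 4

rB=4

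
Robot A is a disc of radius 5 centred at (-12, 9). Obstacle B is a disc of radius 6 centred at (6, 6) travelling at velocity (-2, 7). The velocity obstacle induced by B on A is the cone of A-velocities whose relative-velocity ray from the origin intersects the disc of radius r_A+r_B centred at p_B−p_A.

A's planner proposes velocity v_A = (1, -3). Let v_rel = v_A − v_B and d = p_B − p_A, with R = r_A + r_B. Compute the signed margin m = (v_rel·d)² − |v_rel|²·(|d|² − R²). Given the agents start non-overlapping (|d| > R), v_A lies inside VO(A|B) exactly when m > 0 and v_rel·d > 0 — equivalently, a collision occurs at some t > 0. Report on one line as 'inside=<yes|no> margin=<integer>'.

d = (18, -3),  |d|² = 333;  R = 5+6 = 11,  c = 333−11² = 212
v_rel = (3, -10),  |v_rel|² = 109;  v_rel·d = (3)·(18) + (-10)·(-3) = 84
109·t² − 168·t + 212 = 0  ⇒  m = 84² − 109·212 = -16052
m = -16052 < 0,  v_rel·d = 84 > 0  ⇒  outside

inside=no margin=-16052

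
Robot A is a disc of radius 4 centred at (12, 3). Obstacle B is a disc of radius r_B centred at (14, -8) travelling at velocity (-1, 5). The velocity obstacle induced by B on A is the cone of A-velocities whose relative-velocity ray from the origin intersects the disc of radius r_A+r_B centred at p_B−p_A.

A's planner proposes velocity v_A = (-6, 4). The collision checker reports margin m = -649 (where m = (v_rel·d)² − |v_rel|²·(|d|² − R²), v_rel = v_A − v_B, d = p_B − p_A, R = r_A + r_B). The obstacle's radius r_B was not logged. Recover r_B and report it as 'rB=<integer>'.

m = -649
d = (2, -11);  v_rel = (-5, -1),  |v_rel|² = 26
v_rel×d = (-5)·(-11) − (-1)·(2) = 57
since m = R²·26 − 57²:  R² = (3249 + -649) / 26 = 100
R = √100 = 10  ⇒  r_B = 10 − 4 = 6

rB=6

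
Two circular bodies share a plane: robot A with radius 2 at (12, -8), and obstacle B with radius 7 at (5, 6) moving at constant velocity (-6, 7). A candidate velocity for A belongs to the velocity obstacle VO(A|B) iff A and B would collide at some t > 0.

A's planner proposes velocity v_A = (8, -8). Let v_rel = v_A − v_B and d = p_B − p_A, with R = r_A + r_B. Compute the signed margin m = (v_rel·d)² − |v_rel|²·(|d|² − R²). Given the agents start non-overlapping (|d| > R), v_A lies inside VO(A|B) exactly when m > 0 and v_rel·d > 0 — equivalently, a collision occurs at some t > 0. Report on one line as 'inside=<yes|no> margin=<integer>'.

d = (-7, 14),  |d|² = 245;  R = 2+7 = 9,  c = 245−9² = 164
v_rel = (14, -15),  |v_rel|² = 421;  v_rel·d = (14)·(-7) + (-15)·(14) = -308
421·t² + 616·t + 164 = 0  ⇒  m = (-308)² − 421·164 = 25820
m = 25820 > 0,  v_rel·d = -308 < 0  ⇒  outside

inside=no margin=25820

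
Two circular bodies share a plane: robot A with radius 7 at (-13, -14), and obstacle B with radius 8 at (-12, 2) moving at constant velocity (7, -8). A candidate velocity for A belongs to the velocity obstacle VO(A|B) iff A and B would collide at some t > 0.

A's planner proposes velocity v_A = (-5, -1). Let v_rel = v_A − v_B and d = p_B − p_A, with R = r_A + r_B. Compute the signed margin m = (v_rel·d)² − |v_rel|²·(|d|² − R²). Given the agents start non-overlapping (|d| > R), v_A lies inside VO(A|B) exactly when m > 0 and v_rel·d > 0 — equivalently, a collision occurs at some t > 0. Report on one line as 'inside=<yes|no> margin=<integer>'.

d = (1, 16),  |d|² = 257;  R = 7+8 = 15,  c = 257−15² = 32
v_rel = (-12, 7),  |v_rel|² = 193;  v_rel·d = (-12)·(1) + (7)·(16) = 100
193·t² − 200·t + 32 = 0  ⇒  m = 100² − 193·32 = 3824
m = 3824 > 0,  v_rel·d = 100 > 0  ⇒  inside

inside=yes margin=3824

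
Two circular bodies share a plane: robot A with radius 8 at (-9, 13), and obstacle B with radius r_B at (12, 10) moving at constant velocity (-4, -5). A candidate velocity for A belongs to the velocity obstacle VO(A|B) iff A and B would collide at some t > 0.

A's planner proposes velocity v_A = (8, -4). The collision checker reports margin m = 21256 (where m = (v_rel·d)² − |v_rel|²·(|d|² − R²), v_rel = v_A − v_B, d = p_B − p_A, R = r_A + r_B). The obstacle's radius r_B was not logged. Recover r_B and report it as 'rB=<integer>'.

m = 21256
d = (21, -3);  v_rel = (12, 1),  |v_rel|² = 145
v_rel×d = (12)·(-3) − (1)·(21) = -57
since m = R²·145 − (-57)²:  R² = (3249 + 21256) / 145 = 169
R = √169 = 13  ⇒  r_B = 13 − 8 = 5

rB=5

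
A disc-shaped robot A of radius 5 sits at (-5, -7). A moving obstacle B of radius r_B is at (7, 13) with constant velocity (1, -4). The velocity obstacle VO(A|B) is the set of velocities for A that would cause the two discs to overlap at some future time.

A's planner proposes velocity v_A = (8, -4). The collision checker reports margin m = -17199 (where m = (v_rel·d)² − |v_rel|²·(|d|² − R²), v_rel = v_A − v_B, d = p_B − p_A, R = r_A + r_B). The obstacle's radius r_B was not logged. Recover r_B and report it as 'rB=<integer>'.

m = -17199
d = (12, 20);  v_rel = (7, 0),  |v_rel|² = 49
v_rel×d = (7)·(20) − (0)·(12) = 140
since m = R²·49 − 140²:  R² = (19600 + -17199) / 49 = 49
R = √49 = 7  ⇒  r_B = 7 − 5 = 2

rB=2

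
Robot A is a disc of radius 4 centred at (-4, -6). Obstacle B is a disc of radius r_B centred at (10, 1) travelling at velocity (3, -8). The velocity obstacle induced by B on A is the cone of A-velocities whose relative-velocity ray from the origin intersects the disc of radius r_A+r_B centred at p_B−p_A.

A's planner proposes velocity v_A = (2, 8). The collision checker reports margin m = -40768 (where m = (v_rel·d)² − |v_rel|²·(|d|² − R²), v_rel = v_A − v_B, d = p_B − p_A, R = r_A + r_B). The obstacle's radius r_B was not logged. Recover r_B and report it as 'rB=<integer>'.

m = -40768
d = (14, 7);  v_rel = (-1, 16),  |v_rel|² = 257
v_rel×d = (-1)·(7) − (16)·(14) = -231
since m = R²·257 − (-231)²:  R² = (53361 + -40768) / 257 = 49
R = √49 = 7  ⇒  r_B = 7 − 4 = 3

rB=3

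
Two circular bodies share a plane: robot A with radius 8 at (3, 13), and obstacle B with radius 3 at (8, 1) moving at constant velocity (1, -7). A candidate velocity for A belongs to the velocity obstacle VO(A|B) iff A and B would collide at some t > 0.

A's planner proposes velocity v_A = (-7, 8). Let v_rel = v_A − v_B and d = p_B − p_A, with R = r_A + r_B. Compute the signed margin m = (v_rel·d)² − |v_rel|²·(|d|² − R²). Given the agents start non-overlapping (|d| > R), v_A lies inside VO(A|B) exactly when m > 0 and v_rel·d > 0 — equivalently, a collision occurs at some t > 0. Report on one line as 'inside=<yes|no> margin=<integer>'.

d = (5, -12),  |d|² = 169;  R = 8+3 = 11,  c = 169−11² = 48
v_rel = (-8, 15),  |v_rel|² = 289;  v_rel·d = (-8)·(5) + (15)·(-12) = -220
289·t² + 440·t + 48 = 0  ⇒  m = (-220)² − 289·48 = 34528
m = 34528 > 0,  v_rel·d = -220 < 0  ⇒  outside

inside=no margin=34528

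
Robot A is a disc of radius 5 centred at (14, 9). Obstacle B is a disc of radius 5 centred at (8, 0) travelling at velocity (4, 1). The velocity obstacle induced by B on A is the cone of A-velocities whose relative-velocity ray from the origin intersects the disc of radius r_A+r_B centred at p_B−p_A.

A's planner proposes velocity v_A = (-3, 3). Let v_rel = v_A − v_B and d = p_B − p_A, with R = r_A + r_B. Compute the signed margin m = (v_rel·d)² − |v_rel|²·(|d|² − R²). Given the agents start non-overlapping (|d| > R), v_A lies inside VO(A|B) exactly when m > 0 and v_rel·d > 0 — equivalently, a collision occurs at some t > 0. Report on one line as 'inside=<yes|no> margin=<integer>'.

d = (-6, -9),  |d|² = 117;  R = 5+5 = 10,  c = 117−10² = 17
v_rel = (-7, 2),  |v_rel|² = 53;  v_rel·d = (-7)·(-6) + (2)·(-9) = 24
53·t² − 48·t + 17 = 0  ⇒  m = 24² − 53·17 = -325
m = -325 < 0,  v_rel·d = 24 > 0  ⇒  outside

inside=no margin=-325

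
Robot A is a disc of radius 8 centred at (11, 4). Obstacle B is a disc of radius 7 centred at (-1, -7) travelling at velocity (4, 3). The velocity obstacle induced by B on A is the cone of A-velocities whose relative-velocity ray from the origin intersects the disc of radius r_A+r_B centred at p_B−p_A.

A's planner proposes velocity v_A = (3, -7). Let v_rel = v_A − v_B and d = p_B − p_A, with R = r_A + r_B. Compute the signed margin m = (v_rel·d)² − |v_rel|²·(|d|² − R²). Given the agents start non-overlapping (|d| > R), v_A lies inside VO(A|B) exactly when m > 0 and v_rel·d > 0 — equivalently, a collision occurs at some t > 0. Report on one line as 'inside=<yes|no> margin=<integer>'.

d = (-12, -11),  |d|² = 265;  R = 8+7 = 15,  c = 265−15² = 40
v_rel = (-1, -10),  |v_rel|² = 101;  v_rel·d = (-1)·(-12) + (-10)·(-11) = 122
101·t² − 244·t + 40 = 0  ⇒  m = 122² − 101·40 = 10844
m = 10844 > 0,  v_rel·d = 122 > 0  ⇒  inside

inside=yes margin=10844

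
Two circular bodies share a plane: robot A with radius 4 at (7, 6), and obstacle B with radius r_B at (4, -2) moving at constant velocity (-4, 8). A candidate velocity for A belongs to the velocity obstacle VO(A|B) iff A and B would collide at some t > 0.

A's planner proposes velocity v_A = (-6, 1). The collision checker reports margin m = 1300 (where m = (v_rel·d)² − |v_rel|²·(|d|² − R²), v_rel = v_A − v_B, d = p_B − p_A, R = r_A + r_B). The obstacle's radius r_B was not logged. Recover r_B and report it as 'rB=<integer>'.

m = 1300
d = (-3, -8);  v_rel = (-2, -7),  |v_rel|² = 53
v_rel×d = (-2)·(-8) − (-7)·(-3) = -5
since m = R²·53 − (-5)²:  R² = (25 + 1300) / 53 = 25
R = √25 = 5  ⇒  r_B = 5 − 4 = 1

rB=1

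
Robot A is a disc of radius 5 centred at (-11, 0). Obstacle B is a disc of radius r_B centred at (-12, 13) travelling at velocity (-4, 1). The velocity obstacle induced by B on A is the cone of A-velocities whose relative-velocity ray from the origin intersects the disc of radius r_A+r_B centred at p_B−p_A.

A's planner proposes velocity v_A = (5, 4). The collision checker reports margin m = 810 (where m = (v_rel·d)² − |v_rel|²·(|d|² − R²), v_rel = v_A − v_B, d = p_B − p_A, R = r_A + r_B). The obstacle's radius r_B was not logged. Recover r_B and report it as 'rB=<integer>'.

m = 810
d = (-1, 13);  v_rel = (9, 3),  |v_rel|² = 90
v_rel×d = (9)·(13) − (3)·(-1) = 120
since m = R²·90 − 120²:  R² = (14400 + 810) / 90 = 169
R = √169 = 13  ⇒  r_B = 13 − 5 = 8

rB=8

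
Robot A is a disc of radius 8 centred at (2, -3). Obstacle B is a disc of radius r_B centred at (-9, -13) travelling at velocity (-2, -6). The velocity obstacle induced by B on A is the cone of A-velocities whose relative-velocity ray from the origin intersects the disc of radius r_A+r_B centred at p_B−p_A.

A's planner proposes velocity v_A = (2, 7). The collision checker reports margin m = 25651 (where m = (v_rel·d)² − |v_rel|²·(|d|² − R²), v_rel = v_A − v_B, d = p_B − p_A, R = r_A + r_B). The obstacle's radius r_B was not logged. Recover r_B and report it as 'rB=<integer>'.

m = 25651
d = (-11, -10);  v_rel = (4, 13),  |v_rel|² = 185
v_rel×d = (4)·(-10) − (13)·(-11) = 103
since m = R²·185 − 103²:  R² = (10609 + 25651) / 185 = 196
R = √196 = 14  ⇒  r_B = 14 − 8 = 6

rB=6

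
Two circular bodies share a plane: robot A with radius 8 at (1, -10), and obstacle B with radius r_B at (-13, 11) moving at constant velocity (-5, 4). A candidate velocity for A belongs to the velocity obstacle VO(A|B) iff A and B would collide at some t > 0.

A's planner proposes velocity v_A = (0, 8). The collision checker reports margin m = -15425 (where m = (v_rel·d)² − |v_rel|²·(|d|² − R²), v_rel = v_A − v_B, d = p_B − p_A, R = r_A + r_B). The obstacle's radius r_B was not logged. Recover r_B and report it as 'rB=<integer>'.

m = -15425
d = (-14, 21);  v_rel = (5, 4),  |v_rel|² = 41
v_rel×d = (5)·(21) − (4)·(-14) = 161
since m = R²·41 − 161²:  R² = (25921 + -15425) / 41 = 256
R = √256 = 16  ⇒  r_B = 16 − 8 = 8

rB=8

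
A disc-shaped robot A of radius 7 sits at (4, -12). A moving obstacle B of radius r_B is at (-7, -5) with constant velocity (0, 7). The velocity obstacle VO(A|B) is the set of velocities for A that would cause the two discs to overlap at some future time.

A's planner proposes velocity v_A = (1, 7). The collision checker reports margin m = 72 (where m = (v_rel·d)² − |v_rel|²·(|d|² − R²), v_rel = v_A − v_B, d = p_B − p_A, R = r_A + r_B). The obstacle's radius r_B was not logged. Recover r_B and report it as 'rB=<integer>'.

m = 72
d = (-11, 7);  v_rel = (1, 0),  |v_rel|² = 1
v_rel×d = (1)·(7) − (0)·(-11) = 7
since m = R²·1 − 7²:  R² = (49 + 72) / 1 = 121
R = √121 = 11  ⇒  r_B = 11 − 7 = 4

rB=4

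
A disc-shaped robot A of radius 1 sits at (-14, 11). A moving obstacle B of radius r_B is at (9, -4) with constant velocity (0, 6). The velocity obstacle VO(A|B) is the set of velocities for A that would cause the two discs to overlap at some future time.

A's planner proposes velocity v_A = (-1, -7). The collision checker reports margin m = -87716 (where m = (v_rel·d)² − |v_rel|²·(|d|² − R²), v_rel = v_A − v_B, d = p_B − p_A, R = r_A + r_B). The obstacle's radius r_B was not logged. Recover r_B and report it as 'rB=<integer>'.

m = -87716
d = (23, -15);  v_rel = (-1, -13),  |v_rel|² = 170
v_rel×d = (-1)·(-15) − (-13)·(23) = 314
since m = R²·170 − 314²:  R² = (98596 + -87716) / 170 = 64
R = √64 = 8  ⇒  r_B = 8 − 1 = 7

rB=7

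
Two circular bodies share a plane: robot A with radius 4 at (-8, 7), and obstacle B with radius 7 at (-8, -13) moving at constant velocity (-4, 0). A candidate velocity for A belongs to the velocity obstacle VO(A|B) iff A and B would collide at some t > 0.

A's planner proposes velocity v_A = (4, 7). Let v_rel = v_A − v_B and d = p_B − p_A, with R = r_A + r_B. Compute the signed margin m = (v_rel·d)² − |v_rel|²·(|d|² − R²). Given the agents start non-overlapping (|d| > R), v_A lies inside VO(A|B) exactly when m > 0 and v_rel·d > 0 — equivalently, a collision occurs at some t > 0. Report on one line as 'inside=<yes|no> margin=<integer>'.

d = (0, -20),  |d|² = 400;  R = 4+7 = 11,  c = 400−11² = 279
v_rel = (8, 7),  |v_rel|² = 113;  v_rel·d = (8)·(0) + (7)·(-20) = -140
113·t² + 280·t + 279 = 0  ⇒  m = (-140)² − 113·279 = -11927
m = -11927 < 0,  v_rel·d = -140 < 0  ⇒  outside

inside=no margin=-11927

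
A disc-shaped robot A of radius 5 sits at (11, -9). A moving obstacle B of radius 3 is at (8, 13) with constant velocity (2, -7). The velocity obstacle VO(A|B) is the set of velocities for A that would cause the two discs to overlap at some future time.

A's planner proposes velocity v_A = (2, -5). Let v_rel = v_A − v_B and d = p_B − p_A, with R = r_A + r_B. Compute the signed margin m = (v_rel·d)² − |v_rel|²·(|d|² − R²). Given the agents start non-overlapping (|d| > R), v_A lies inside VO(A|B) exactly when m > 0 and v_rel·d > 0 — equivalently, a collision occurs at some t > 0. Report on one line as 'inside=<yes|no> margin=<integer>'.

d = (-3, 22),  |d|² = 493;  R = 5+3 = 8,  c = 493−8² = 429
v_rel = (0, 2),  |v_rel|² = 4;  v_rel·d = (0)·(-3) + (2)·(22) = 44
4·t² − 88·t + 429 = 0  ⇒  m = 44² − 4·429 = 220
m = 220 > 0,  v_rel·d = 44 > 0  ⇒  inside

inside=yes margin=220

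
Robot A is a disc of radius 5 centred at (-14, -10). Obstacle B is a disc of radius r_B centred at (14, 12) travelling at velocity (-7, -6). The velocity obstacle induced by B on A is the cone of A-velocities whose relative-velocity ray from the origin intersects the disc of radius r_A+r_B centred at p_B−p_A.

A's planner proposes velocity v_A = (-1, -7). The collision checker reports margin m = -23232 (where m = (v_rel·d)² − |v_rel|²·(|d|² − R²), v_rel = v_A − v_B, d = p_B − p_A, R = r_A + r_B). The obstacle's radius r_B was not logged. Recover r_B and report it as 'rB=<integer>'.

m = -23232
d = (28, 22);  v_rel = (6, -1),  |v_rel|² = 37
v_rel×d = (6)·(22) − (-1)·(28) = 160
since m = R²·37 − 160²:  R² = (25600 + -23232) / 37 = 64
R = √64 = 8  ⇒  r_B = 8 − 5 = 3

rB=3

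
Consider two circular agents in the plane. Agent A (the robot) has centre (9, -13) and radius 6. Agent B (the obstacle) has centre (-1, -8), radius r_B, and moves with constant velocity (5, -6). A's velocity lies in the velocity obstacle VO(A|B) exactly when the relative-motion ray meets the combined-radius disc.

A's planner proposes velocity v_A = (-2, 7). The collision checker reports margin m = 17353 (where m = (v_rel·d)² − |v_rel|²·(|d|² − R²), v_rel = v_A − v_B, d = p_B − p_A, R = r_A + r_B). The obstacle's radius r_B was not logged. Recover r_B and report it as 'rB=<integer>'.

m = 17353
d = (-10, 5);  v_rel = (-7, 13),  |v_rel|² = 218
v_rel×d = (-7)·(5) − (13)·(-10) = 95
since m = R²·218 − 95²:  R² = (9025 + 17353) / 218 = 121
R = √121 = 11  ⇒  r_B = 11 − 6 = 5

rB=5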